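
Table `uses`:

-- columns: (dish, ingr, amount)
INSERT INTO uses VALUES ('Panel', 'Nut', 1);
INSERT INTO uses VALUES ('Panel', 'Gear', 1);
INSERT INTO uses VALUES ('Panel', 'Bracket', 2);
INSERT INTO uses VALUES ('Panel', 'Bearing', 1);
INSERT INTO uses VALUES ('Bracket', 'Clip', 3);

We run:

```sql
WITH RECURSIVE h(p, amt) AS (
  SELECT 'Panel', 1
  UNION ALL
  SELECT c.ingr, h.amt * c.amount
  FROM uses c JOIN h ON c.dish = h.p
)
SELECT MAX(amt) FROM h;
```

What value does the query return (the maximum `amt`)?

6

Base: (Panel, amt=1).
Iteration 1: components of {Panel} -> Bearing = 1*1 = 1, Bracket = 1*2 = 2, Gear = 1*1 = 1, Nut = 1*1 = 1.
Iteration 2: components of {Bearing,Bracket,Gear,Nut} -> Clip = 2*3 = 6.
Iteration 3: no further components; recursion stops.
amt values: 1, 1, 1, 2, 1, 6; the maximum is 6.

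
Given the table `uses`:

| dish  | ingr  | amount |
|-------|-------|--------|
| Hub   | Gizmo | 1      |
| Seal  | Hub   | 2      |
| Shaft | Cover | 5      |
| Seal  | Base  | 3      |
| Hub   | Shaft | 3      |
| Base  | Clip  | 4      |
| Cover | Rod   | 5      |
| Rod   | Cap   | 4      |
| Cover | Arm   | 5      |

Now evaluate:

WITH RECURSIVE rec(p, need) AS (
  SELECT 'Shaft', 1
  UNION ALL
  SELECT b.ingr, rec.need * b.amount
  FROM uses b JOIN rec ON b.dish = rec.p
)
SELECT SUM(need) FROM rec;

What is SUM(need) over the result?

156

Base: (Shaft, need=1).
Iteration 1: components of {Shaft} -> Cover = 1*5 = 5.
Iteration 2: components of {Cover} -> Arm = 5*5 = 25, Rod = 5*5 = 25.
Iteration 3: components of {Arm,Rod} -> Cap = 25*4 = 100.
Iteration 4: no further components; recursion stops.
SUM(need) = 1 + 5 + 25 + 25 + 100 = 156.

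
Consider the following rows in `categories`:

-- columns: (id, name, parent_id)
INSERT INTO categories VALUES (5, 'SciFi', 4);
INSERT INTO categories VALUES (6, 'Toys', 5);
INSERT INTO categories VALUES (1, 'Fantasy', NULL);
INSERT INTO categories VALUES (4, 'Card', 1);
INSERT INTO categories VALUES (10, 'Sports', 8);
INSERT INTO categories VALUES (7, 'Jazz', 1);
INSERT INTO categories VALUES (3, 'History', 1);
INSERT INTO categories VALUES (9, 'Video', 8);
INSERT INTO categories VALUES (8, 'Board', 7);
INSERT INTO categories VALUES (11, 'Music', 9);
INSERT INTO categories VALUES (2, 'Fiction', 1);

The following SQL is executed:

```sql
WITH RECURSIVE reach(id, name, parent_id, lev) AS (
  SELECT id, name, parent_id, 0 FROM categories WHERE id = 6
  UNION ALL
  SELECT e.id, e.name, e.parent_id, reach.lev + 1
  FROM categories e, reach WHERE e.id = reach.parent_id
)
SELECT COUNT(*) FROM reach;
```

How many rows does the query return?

Base: id=6 (Toys), parent_id=5, lev 0.
Iteration 1: join on id=5 -> SciFi (id 5, parent_id=4, lev 1).
Iteration 2: join on id=4 -> Card (id 4, parent_id=1, lev 2).
Iteration 3: join on id=1 -> Fantasy (id 1, parent_id=NULL, lev 3).
Iteration 4: parent_id is NULL; no match; recursion stops.
Total rows emitted: 4.

4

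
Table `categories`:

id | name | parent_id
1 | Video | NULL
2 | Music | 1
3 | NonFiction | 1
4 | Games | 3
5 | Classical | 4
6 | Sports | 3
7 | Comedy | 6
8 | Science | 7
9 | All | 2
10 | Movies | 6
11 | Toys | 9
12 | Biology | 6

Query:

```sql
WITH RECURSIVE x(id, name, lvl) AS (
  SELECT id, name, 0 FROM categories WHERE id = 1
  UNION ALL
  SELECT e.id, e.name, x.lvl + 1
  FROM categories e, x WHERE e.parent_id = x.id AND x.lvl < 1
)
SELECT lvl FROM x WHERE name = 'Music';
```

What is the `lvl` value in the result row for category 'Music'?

Base: id=1 (Video) at lvl 0.
Iteration 1: rows with parent_id in {1} -> Music (id 2, lvl 1), NonFiction (id 3, lvl 1).
Iteration 2: lvl < 1 fails for all current rows; recursion stops.

1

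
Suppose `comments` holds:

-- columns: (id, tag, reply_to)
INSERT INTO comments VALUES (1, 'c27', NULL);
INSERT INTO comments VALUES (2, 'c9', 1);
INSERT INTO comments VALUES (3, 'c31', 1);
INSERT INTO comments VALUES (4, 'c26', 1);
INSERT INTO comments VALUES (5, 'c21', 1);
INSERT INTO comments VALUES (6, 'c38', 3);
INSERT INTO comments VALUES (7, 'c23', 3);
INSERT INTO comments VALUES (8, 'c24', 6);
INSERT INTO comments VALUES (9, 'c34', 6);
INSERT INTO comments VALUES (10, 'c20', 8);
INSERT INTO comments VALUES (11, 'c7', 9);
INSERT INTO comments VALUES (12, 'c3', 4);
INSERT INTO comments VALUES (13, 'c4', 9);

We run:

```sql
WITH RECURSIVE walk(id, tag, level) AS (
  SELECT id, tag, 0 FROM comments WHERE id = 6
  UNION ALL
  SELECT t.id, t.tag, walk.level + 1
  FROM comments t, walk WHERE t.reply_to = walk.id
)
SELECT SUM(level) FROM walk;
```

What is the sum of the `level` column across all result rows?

Base: id=6 (c38) at level 0.
Iteration 1: rows with reply_to in {6} -> c24 (id 8, level 1), c34 (id 9, level 1).
Iteration 2: rows with reply_to in {8,9} -> c20 (id 10, level 2), c7 (id 11, level 2), c4 (id 13, level 2).
Iteration 3: no rows with reply_to in {10,11,13}; recursion stops.
SUM(level) = 0 + 1 + 1 + 2 + 2 + 2 = 8.

8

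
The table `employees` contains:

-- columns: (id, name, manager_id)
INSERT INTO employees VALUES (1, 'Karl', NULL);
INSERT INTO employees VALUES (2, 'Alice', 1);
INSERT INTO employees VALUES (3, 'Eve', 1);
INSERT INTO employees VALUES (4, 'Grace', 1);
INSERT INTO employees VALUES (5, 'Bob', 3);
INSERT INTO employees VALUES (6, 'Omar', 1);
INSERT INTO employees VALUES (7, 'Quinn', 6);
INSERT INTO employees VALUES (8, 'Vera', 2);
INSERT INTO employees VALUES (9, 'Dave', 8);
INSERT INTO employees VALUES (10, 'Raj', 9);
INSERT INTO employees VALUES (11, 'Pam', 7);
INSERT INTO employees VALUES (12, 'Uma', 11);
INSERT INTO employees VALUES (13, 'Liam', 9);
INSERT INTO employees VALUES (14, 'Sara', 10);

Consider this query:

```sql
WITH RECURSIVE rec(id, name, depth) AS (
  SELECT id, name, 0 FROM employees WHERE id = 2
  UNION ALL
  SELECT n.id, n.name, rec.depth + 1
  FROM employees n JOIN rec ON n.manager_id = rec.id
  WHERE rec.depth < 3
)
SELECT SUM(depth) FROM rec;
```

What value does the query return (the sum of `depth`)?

Base: id=2 (Alice) at depth 0.
Iteration 1: rows with manager_id in {2} -> Vera (id 8, depth 1).
Iteration 2: rows with manager_id in {8} -> Dave (id 9, depth 2).
Iteration 3: rows with manager_id in {9} -> Raj (id 10, depth 3), Liam (id 13, depth 3).
Iteration 4: depth < 3 fails for all current rows; recursion stops.
SUM(depth) = 0 + 1 + 2 + 3 + 3 = 9.

9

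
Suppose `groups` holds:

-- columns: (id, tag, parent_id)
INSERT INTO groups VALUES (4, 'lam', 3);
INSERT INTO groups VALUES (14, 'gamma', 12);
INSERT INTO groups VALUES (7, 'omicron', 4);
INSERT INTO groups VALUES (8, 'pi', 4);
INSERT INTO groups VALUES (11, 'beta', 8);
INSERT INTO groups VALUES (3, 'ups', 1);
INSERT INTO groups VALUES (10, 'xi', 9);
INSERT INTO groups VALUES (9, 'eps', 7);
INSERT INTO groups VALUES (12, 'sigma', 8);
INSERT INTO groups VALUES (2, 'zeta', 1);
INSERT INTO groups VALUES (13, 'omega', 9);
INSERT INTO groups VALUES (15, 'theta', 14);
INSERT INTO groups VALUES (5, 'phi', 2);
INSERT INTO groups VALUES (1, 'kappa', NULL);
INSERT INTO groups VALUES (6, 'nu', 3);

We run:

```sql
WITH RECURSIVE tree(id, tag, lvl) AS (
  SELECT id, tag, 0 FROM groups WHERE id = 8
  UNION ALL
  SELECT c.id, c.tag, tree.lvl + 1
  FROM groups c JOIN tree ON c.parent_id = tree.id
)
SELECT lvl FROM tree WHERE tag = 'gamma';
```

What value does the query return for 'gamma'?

Base: id=8 (pi) at lvl 0.
Iteration 1: rows with parent_id in {8} -> beta (id 11, lvl 1), sigma (id 12, lvl 1).
Iteration 2: rows with parent_id in {11,12} -> gamma (id 14, lvl 2).
Iteration 3: rows with parent_id in {14} -> theta (id 15, lvl 3).
Iteration 4: no rows with parent_id in {15}; recursion stops.

2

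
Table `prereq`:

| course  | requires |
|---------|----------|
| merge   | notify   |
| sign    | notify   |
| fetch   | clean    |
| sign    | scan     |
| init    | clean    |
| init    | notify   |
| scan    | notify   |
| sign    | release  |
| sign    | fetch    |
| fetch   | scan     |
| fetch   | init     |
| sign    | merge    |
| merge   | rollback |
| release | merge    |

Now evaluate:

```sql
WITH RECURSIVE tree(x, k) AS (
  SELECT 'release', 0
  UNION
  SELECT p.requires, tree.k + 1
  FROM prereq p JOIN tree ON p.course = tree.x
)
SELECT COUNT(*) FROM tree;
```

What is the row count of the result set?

Base: (release, k=0).
Iteration 1: edges from {release} -> (merge, k=1).
Iteration 2: edges from {merge} -> (notify, k=2), (rollback, k=2).
Iteration 3: no outgoing edges from {notify,rollback}; recursion stops.
Total rows emitted: 4.

4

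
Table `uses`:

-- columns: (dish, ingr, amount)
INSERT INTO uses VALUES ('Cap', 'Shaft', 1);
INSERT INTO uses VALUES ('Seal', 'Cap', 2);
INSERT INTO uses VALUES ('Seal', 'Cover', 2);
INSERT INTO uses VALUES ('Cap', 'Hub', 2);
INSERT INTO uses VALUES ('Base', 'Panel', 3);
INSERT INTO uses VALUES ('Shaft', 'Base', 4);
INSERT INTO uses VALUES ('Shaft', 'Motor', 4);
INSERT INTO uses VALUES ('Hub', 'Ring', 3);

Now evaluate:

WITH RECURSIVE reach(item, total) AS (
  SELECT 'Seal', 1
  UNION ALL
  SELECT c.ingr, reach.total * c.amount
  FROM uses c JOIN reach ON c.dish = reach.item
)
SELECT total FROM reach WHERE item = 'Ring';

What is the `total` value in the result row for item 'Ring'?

Base: (Seal, total=1).
Iteration 1: components of {Seal} -> Cap = 1*2 = 2, Cover = 1*2 = 2.
Iteration 2: components of {Cap,Cover} -> Hub = 2*2 = 4, Shaft = 2*1 = 2.
Iteration 3: components of {Hub,Shaft} -> Base = 2*4 = 8, Motor = 2*4 = 8, Ring = 4*3 = 12.
Iteration 4: components of {Base,Motor,Ring} -> Panel = 8*3 = 24.
Iteration 5: no further components; recursion stops.

12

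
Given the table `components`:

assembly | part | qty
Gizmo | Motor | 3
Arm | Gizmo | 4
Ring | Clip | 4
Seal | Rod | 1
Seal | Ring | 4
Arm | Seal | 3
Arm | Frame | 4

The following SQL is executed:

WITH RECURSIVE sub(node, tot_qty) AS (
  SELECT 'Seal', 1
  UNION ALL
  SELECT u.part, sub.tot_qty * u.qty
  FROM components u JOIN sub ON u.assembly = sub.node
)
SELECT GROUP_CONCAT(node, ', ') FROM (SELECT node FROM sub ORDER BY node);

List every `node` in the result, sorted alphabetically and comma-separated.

Base: (Seal, tot_qty=1).
Iteration 1: components of {Seal} -> Ring = 1*4 = 4, Rod = 1*1 = 1.
Iteration 2: components of {Ring,Rod} -> Clip = 4*4 = 16.
Iteration 3: no further components; recursion stops.

Clip, Ring, Rod, Seal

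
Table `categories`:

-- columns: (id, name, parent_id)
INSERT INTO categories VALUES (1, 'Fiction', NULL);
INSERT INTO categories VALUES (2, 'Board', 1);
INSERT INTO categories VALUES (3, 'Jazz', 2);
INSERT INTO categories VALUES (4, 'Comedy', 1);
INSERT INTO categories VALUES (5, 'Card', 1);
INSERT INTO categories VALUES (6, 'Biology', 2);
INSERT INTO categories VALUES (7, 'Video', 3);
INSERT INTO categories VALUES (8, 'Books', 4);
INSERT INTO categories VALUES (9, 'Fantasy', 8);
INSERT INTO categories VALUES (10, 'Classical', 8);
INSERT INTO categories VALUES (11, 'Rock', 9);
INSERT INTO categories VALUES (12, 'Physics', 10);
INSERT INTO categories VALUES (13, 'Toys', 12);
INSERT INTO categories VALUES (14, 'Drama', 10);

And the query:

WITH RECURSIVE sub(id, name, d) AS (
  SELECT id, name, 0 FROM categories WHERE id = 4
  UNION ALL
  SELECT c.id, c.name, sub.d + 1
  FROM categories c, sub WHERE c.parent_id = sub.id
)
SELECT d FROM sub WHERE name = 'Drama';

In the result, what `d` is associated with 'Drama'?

Base: id=4 (Comedy) at d 0.
Iteration 1: rows with parent_id in {4} -> Books (id 8, d 1).
Iteration 2: rows with parent_id in {8} -> Fantasy (id 9, d 2), Classical (id 10, d 2).
Iteration 3: rows with parent_id in {9,10} -> Rock (id 11, d 3), Physics (id 12, d 3), Drama (id 14, d 3).
Iteration 4: rows with parent_id in {11,12,14} -> Toys (id 13, d 4).
Iteration 5: no rows with parent_id in {13}; recursion stops.

3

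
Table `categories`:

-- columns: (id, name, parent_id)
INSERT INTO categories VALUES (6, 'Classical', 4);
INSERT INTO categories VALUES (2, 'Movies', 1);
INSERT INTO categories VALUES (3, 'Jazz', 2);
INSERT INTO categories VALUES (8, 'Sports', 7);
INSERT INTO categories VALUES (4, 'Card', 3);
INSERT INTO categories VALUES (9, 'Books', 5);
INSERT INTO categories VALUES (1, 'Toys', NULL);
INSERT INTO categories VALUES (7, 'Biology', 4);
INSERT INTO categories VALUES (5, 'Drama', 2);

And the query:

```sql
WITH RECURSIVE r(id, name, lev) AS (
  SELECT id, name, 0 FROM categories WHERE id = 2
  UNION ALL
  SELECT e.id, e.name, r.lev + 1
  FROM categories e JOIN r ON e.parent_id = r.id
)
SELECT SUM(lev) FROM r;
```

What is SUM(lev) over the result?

Base: id=2 (Movies) at lev 0.
Iteration 1: rows with parent_id in {2} -> Jazz (id 3, lev 1), Drama (id 5, lev 1).
Iteration 2: rows with parent_id in {3,5} -> Card (id 4, lev 2), Books (id 9, lev 2).
Iteration 3: rows with parent_id in {4,9} -> Classical (id 6, lev 3), Biology (id 7, lev 3).
Iteration 4: rows with parent_id in {6,7} -> Sports (id 8, lev 4).
Iteration 5: no rows with parent_id in {8}; recursion stops.
SUM(lev) = 0 + 1 + 1 + 2 + 2 + 3 + 3 + 4 = 16.

16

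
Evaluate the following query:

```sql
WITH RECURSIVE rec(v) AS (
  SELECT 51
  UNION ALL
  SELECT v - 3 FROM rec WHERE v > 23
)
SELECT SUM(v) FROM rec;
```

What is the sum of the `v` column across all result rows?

396

Base: v=51.
Iteration 1: 51 > 23 holds -> v = 51 - 3 = 48.
Iteration 2: 48 > 23 holds -> v = 48 - 3 = 45.
Iteration 3: 45 > 23 holds -> v = 45 - 3 = 42.
Iteration 4: 42 > 23 holds -> v = 42 - 3 = 39.
Iteration 5: 39 > 23 holds -> v = 39 - 3 = 36.
Iteration 6: 36 > 23 holds -> v = 36 - 3 = 33.
Iteration 7: 33 > 23 holds -> v = 33 - 3 = 30.
Iteration 8: 30 > 23 holds -> v = 30 - 3 = 27.
Iteration 9: 27 > 23 holds -> v = 27 - 3 = 24.
Iteration 10: 24 > 23 holds -> v = 24 - 3 = 21.
Iteration 11: 21 > 23 fails; recursion stops.
SUM(v) = 51 + 48 + 45 + 42 + 39 + 36 + 33 + 30 + 27 + 24 + 21 = 396.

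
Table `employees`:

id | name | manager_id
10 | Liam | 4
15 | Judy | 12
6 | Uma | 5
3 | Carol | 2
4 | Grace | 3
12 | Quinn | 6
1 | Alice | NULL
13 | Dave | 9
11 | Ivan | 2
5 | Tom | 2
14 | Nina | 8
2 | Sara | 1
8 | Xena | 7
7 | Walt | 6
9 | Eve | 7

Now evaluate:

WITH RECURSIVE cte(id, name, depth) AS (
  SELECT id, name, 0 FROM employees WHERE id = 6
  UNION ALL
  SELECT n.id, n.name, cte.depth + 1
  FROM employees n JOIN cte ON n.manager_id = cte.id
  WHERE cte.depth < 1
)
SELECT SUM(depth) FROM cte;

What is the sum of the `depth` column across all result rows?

Base: id=6 (Uma) at depth 0.
Iteration 1: rows with manager_id in {6} -> Walt (id 7, depth 1), Quinn (id 12, depth 1).
Iteration 2: depth < 1 fails for all current rows; recursion stops.
SUM(depth) = 0 + 1 + 1 = 2.

2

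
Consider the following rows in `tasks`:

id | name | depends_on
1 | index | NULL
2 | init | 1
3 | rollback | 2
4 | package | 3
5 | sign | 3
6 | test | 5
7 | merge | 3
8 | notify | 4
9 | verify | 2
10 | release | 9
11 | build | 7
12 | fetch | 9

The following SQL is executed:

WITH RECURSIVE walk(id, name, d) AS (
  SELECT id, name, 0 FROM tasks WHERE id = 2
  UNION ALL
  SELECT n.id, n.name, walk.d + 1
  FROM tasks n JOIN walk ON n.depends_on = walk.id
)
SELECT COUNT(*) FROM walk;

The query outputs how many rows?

Base: id=2 (init) at d 0.
Iteration 1: rows with depends_on in {2} -> rollback (id 3, d 1), verify (id 9, d 1).
Iteration 2: rows with depends_on in {3,9} -> package (id 4, d 2), sign (id 5, d 2), merge (id 7, d 2), release (id 10, d 2), fetch (id 12, d 2).
Iteration 3: rows with depends_on in {4,5,7,10,12} -> test (id 6, d 3), notify (id 8, d 3), build (id 11, d 3).
Iteration 4: no rows with depends_on in {6,8,11}; recursion stops.
Total rows emitted: 11.

11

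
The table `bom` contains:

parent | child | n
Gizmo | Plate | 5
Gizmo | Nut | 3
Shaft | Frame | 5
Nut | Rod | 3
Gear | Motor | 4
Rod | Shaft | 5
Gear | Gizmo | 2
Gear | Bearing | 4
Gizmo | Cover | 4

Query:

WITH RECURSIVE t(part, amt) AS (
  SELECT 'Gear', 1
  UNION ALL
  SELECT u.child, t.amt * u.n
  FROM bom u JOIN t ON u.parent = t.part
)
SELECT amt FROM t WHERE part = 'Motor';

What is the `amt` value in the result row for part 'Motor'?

Base: (Gear, amt=1).
Iteration 1: components of {Gear} -> Bearing = 1*4 = 4, Gizmo = 1*2 = 2, Motor = 1*4 = 4.
Iteration 2: components of {Bearing,Gizmo,Motor} -> Cover = 2*4 = 8, Nut = 2*3 = 6, Plate = 2*5 = 10.
Iteration 3: components of {Cover,Nut,Plate} -> Rod = 6*3 = 18.
Iteration 4: components of {Rod} -> Shaft = 18*5 = 90.
Iteration 5: components of {Shaft} -> Frame = 90*5 = 450.
Iteration 6: no further components; recursion stops.

4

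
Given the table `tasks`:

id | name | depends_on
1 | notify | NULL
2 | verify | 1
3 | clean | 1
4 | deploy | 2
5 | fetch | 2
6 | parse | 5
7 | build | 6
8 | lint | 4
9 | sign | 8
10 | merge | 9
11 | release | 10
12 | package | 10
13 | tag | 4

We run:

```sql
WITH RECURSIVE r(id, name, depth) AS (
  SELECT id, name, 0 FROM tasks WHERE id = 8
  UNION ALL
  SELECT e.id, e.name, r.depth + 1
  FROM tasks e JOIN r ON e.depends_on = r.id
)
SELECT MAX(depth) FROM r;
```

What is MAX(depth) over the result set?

Base: id=8 (lint) at depth 0.
Iteration 1: rows with depends_on in {8} -> sign (id 9, depth 1).
Iteration 2: rows with depends_on in {9} -> merge (id 10, depth 2).
Iteration 3: rows with depends_on in {10} -> release (id 11, depth 3), package (id 12, depth 3).
Iteration 4: no rows with depends_on in {11,12}; recursion stops.
depth values: 0, 1, 2, 3, 3; the maximum is 3.

3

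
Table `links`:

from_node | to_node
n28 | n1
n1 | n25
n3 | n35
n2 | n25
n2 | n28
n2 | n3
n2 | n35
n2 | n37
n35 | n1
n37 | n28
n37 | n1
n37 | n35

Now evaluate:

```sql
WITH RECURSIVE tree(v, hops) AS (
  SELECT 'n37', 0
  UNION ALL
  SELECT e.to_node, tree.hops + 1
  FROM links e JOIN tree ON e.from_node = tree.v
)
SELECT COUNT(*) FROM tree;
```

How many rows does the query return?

Base: (n37, hops=0).
Iteration 1: edges from {n37} -> (n1, hops=1), (n28, hops=1), (n35, hops=1).
Iteration 2: edges from {n1,n28,n35} -> (n1, hops=2) x2, (n25, hops=2). [UNION ALL keeps all 3 new rows, including repeats]
Iteration 3: edges from {n1,n25} -> (n25, hops=3) x2. [UNION ALL keeps all 2 new rows, including repeats]
Iteration 4: no outgoing edges from {n25}; recursion stops.
Total rows emitted: 9.

9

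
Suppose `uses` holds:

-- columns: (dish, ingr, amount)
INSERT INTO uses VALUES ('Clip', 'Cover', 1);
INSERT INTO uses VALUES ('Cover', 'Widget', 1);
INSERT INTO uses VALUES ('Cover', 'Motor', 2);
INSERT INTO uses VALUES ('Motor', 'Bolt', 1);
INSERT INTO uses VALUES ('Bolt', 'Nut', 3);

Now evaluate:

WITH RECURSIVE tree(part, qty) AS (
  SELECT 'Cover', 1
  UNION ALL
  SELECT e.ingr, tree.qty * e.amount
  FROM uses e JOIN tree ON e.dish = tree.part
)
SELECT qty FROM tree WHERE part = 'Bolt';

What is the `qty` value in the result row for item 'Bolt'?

2

Base: (Cover, qty=1).
Iteration 1: components of {Cover} -> Motor = 1*2 = 2, Widget = 1*1 = 1.
Iteration 2: components of {Motor,Widget} -> Bolt = 2*1 = 2.
Iteration 3: components of {Bolt} -> Nut = 2*3 = 6.
Iteration 4: no further components; recursion stops.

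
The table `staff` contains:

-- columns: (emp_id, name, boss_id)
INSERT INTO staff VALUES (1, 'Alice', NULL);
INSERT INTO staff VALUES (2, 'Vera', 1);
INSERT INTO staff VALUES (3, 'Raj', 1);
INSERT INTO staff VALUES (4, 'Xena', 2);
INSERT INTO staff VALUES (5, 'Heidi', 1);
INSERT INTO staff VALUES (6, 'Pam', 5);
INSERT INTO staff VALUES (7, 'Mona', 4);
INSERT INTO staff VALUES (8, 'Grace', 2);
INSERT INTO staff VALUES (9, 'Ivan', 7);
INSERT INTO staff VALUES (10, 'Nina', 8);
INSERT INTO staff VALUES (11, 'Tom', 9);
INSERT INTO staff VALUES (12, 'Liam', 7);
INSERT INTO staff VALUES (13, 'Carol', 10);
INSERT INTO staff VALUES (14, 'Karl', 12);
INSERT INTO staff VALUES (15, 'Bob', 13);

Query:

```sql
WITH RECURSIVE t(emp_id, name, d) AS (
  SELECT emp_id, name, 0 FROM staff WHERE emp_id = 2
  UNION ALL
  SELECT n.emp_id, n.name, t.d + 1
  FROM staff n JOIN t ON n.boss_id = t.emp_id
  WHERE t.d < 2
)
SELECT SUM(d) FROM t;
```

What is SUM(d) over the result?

6

Base: emp_id=2 (Vera) at d 0.
Iteration 1: rows with boss_id in {2} -> Xena (id 4, d 1), Grace (id 8, d 1).
Iteration 2: rows with boss_id in {4,8} -> Mona (id 7, d 2), Nina (id 10, d 2).
Iteration 3: d < 2 fails for all current rows; recursion stops.
SUM(d) = 0 + 1 + 1 + 2 + 2 = 6.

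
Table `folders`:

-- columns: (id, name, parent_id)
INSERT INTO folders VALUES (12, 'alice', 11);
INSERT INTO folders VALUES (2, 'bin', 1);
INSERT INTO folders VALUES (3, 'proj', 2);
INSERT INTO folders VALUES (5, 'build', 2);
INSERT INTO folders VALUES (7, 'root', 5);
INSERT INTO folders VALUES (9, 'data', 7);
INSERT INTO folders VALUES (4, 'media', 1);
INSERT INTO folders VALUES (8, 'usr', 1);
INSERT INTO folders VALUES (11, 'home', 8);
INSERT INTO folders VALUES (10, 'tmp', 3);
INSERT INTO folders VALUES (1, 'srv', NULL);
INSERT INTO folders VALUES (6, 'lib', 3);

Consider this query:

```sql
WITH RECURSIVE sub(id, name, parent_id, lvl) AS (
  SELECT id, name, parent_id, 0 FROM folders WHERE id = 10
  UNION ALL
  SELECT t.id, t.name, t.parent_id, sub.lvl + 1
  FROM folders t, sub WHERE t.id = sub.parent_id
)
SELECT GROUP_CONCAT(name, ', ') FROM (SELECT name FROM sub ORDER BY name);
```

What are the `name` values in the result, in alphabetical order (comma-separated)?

Base: id=10 (tmp), parent_id=3, lvl 0.
Iteration 1: join on id=3 -> proj (id 3, parent_id=2, lvl 1).
Iteration 2: join on id=2 -> bin (id 2, parent_id=1, lvl 2).
Iteration 3: join on id=1 -> srv (id 1, parent_id=NULL, lvl 3).
Iteration 4: parent_id is NULL; no match; recursion stops.

bin, proj, srv, tmp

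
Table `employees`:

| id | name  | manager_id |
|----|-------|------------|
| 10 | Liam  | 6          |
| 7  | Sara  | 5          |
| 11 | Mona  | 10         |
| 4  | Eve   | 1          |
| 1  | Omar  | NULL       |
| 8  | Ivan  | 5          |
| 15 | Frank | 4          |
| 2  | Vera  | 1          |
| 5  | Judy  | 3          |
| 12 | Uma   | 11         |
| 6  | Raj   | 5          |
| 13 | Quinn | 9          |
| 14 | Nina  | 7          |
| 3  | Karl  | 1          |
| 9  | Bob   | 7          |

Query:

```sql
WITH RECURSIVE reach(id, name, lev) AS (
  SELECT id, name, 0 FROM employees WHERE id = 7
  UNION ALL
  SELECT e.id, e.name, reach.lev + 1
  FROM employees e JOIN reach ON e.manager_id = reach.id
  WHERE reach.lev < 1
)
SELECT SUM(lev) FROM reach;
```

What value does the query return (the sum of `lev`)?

2

Base: id=7 (Sara) at lev 0.
Iteration 1: rows with manager_id in {7} -> Bob (id 9, lev 1), Nina (id 14, lev 1).
Iteration 2: lev < 1 fails for all current rows; recursion stops.
SUM(lev) = 0 + 1 + 1 = 2.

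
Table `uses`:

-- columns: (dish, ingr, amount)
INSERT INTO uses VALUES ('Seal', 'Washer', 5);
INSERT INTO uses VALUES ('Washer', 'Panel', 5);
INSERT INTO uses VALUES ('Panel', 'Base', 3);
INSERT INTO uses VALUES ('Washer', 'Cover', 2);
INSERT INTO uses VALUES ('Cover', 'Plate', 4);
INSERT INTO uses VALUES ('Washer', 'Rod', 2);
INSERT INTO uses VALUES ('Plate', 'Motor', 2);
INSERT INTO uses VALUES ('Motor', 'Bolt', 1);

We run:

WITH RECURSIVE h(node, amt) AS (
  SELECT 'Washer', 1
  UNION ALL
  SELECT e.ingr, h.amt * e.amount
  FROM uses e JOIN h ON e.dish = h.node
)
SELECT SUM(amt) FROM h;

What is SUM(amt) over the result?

Base: (Washer, amt=1).
Iteration 1: components of {Washer} -> Cover = 1*2 = 2, Panel = 1*5 = 5, Rod = 1*2 = 2.
Iteration 2: components of {Cover,Panel,Rod} -> Base = 5*3 = 15, Plate = 2*4 = 8.
Iteration 3: components of {Base,Plate} -> Motor = 8*2 = 16.
Iteration 4: components of {Motor} -> Bolt = 16*1 = 16.
Iteration 5: no further components; recursion stops.
SUM(amt) = 1 + 5 + 2 + 2 + 15 + 8 + 16 + 16 = 65.

65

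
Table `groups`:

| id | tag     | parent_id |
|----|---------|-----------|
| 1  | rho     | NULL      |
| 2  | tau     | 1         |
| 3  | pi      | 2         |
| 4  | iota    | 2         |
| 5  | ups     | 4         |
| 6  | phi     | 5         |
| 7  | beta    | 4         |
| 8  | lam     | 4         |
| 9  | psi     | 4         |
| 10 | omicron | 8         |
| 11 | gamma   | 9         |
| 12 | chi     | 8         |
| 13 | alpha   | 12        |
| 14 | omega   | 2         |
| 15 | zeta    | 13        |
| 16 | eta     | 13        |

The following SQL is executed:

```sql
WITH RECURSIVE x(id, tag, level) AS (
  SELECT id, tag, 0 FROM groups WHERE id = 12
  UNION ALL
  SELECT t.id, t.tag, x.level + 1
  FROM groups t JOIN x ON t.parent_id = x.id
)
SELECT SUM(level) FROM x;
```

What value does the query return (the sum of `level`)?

Base: id=12 (chi) at level 0.
Iteration 1: rows with parent_id in {12} -> alpha (id 13, level 1).
Iteration 2: rows with parent_id in {13} -> zeta (id 15, level 2), eta (id 16, level 2).
Iteration 3: no rows with parent_id in {15,16}; recursion stops.
SUM(level) = 0 + 1 + 2 + 2 = 5.

5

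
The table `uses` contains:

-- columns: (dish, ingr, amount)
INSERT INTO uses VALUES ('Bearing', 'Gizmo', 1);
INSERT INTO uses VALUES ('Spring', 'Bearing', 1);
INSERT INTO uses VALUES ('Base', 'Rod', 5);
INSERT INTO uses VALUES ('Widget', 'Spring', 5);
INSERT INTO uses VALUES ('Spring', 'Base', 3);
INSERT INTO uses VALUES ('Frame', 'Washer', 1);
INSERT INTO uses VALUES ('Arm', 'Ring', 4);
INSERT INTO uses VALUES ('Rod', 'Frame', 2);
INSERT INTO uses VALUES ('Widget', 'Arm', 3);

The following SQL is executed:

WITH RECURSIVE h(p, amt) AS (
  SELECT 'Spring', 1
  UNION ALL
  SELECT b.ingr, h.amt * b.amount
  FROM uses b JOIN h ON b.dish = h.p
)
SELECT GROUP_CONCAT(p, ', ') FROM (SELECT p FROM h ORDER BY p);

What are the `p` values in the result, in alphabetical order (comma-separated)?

Base, Bearing, Frame, Gizmo, Rod, Spring, Washer

Base: (Spring, amt=1).
Iteration 1: components of {Spring} -> Base = 1*3 = 3, Bearing = 1*1 = 1.
Iteration 2: components of {Base,Bearing} -> Gizmo = 1*1 = 1, Rod = 3*5 = 15.
Iteration 3: components of {Gizmo,Rod} -> Frame = 15*2 = 30.
Iteration 4: components of {Frame} -> Washer = 30*1 = 30.
Iteration 5: no further components; recursion stops.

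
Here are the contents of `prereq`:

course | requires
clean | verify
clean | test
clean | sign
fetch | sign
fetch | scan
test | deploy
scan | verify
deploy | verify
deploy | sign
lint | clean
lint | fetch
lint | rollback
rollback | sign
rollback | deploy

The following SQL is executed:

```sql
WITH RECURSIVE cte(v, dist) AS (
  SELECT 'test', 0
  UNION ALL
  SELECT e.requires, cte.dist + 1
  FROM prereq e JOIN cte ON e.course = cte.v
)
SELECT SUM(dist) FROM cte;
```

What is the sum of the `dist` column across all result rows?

5

Base: (test, dist=0).
Iteration 1: edges from {test} -> (deploy, dist=1).
Iteration 2: edges from {deploy} -> (sign, dist=2), (verify, dist=2).
Iteration 3: no outgoing edges from {sign,verify}; recursion stops.
SUM(dist) = 0 + 1 + 2 + 2 = 5.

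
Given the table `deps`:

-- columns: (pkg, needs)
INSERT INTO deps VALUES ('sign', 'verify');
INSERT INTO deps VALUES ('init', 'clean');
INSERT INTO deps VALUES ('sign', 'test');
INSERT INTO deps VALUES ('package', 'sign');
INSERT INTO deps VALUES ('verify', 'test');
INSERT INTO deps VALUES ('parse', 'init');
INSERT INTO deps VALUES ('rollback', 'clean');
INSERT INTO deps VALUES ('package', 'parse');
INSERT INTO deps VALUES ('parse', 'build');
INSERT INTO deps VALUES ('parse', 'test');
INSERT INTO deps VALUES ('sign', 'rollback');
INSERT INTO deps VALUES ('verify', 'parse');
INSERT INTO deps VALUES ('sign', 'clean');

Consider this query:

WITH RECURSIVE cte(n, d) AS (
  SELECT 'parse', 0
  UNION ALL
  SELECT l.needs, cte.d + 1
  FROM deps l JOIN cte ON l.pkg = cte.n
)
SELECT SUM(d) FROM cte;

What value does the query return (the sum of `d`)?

5

Base: (parse, d=0).
Iteration 1: edges from {parse} -> (build, d=1), (init, d=1), (test, d=1).
Iteration 2: edges from {build,init,test} -> (clean, d=2).
Iteration 3: no outgoing edges from {clean}; recursion stops.
SUM(d) = 0 + 1 + 1 + 1 + 2 = 5.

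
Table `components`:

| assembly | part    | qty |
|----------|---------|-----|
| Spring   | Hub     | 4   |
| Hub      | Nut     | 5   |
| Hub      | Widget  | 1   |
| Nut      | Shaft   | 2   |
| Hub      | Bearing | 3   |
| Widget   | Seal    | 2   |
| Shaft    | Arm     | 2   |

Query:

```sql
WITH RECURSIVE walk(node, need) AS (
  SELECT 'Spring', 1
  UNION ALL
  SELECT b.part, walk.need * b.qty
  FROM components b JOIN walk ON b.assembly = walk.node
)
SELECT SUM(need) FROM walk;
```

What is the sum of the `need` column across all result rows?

169

Base: (Spring, need=1).
Iteration 1: components of {Spring} -> Hub = 1*4 = 4.
Iteration 2: components of {Hub} -> Bearing = 4*3 = 12, Nut = 4*5 = 20, Widget = 4*1 = 4.
Iteration 3: components of {Bearing,Nut,Widget} -> Seal = 4*2 = 8, Shaft = 20*2 = 40.
Iteration 4: components of {Seal,Shaft} -> Arm = 40*2 = 80.
Iteration 5: no further components; recursion stops.
SUM(need) = 1 + 4 + 20 + 4 + 12 + 40 + 8 + 80 = 169.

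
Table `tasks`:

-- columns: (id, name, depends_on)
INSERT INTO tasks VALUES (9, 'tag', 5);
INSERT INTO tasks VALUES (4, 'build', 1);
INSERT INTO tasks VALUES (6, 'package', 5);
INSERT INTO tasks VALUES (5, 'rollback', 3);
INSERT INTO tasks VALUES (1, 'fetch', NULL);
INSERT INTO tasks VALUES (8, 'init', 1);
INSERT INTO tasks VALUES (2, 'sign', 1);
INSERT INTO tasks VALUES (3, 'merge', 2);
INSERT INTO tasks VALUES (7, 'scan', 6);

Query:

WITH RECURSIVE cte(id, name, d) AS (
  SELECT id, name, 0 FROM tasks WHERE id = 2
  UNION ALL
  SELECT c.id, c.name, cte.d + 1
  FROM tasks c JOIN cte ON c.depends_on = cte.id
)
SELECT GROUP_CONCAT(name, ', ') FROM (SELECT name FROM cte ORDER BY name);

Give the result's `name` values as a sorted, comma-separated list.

Base: id=2 (sign) at d 0.
Iteration 1: rows with depends_on in {2} -> merge (id 3, d 1).
Iteration 2: rows with depends_on in {3} -> rollback (id 5, d 2).
Iteration 3: rows with depends_on in {5} -> package (id 6, d 3), tag (id 9, d 3).
Iteration 4: rows with depends_on in {6,9} -> scan (id 7, d 4).
Iteration 5: no rows with depends_on in {7}; recursion stops.

merge, package, rollback, scan, sign, tag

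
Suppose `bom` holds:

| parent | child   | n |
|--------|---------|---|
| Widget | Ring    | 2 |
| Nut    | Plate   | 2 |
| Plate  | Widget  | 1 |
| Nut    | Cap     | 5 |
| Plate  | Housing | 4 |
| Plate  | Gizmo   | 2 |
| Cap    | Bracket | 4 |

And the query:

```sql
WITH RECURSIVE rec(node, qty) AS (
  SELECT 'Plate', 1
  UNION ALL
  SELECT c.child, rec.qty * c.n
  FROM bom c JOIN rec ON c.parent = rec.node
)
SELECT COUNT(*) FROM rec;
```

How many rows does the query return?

Base: (Plate, qty=1).
Iteration 1: components of {Plate} -> Gizmo = 1*2 = 2, Housing = 1*4 = 4, Widget = 1*1 = 1.
Iteration 2: components of {Gizmo,Housing,Widget} -> Ring = 1*2 = 2.
Iteration 3: no further components; recursion stops.
Total rows emitted: 5.

5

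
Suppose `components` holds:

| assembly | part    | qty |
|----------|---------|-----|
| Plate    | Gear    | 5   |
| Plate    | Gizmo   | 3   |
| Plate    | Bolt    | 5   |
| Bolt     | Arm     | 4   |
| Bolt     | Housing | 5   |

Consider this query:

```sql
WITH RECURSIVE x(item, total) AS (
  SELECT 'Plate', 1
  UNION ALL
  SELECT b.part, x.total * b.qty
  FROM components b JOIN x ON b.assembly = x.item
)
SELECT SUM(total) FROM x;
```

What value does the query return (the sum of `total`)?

59

Base: (Plate, total=1).
Iteration 1: components of {Plate} -> Bolt = 1*5 = 5, Gear = 1*5 = 5, Gizmo = 1*3 = 3.
Iteration 2: components of {Bolt,Gear,Gizmo} -> Arm = 5*4 = 20, Housing = 5*5 = 25.
Iteration 3: no further components; recursion stops.
SUM(total) = 1 + 5 + 3 + 5 + 20 + 25 = 59.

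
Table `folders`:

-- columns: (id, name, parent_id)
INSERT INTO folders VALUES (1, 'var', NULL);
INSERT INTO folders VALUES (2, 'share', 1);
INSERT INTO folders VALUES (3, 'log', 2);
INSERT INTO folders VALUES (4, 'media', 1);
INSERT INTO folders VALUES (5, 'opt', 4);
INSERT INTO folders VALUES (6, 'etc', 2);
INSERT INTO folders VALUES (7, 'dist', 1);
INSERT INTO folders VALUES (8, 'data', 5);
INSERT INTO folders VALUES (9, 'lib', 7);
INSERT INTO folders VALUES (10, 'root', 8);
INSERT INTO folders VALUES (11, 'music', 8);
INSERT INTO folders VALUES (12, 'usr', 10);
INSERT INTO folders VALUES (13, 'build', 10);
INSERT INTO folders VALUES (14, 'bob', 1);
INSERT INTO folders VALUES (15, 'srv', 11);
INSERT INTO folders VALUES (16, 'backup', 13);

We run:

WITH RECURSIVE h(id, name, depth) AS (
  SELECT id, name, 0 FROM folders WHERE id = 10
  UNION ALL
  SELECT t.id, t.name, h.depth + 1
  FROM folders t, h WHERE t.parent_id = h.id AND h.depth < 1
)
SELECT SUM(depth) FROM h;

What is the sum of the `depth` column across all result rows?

2

Base: id=10 (root) at depth 0.
Iteration 1: rows with parent_id in {10} -> usr (id 12, depth 1), build (id 13, depth 1).
Iteration 2: depth < 1 fails for all current rows; recursion stops.
SUM(depth) = 0 + 1 + 1 = 2.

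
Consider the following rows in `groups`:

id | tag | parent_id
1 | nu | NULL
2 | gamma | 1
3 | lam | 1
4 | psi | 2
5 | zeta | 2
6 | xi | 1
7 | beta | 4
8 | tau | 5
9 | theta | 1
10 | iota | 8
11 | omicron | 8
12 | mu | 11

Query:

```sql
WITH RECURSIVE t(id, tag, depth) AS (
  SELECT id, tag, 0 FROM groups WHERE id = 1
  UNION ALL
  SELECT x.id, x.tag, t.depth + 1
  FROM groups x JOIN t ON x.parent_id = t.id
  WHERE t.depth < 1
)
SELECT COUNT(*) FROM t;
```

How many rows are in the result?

Base: id=1 (nu) at depth 0.
Iteration 1: rows with parent_id in {1} -> gamma (id 2, depth 1), lam (id 3, depth 1), xi (id 6, depth 1), theta (id 9, depth 1).
Iteration 2: depth < 1 fails for all current rows; recursion stops.
Total rows emitted: 5.

5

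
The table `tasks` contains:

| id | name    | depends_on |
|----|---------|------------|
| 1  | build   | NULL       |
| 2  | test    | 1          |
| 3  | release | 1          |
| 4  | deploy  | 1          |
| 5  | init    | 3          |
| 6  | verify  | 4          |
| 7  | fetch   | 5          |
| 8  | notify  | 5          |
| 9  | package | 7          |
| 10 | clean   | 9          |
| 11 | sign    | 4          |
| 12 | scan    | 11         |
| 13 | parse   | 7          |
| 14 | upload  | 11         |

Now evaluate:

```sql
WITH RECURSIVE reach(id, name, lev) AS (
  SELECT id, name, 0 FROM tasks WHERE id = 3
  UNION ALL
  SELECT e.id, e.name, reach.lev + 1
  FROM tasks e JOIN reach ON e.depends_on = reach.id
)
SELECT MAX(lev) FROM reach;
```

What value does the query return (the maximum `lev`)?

4

Base: id=3 (release) at lev 0.
Iteration 1: rows with depends_on in {3} -> init (id 5, lev 1).
Iteration 2: rows with depends_on in {5} -> fetch (id 7, lev 2), notify (id 8, lev 2).
Iteration 3: rows with depends_on in {7,8} -> package (id 9, lev 3), parse (id 13, lev 3).
Iteration 4: rows with depends_on in {9,13} -> clean (id 10, lev 4).
Iteration 5: no rows with depends_on in {10}; recursion stops.
lev values: 0, 1, 2, 2, 3, 3, 4; the maximum is 4.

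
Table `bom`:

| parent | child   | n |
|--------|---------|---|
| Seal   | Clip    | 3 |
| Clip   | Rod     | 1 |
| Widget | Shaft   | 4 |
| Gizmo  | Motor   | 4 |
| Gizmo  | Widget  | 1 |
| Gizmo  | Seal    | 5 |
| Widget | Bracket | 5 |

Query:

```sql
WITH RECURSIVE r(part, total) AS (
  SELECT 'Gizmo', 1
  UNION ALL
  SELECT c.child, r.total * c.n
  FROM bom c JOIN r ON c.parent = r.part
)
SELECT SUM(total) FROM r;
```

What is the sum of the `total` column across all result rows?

50

Base: (Gizmo, total=1).
Iteration 1: components of {Gizmo} -> Motor = 1*4 = 4, Seal = 1*5 = 5, Widget = 1*1 = 1.
Iteration 2: components of {Motor,Seal,Widget} -> Bracket = 1*5 = 5, Clip = 5*3 = 15, Shaft = 1*4 = 4.
Iteration 3: components of {Bracket,Clip,Shaft} -> Rod = 15*1 = 15.
Iteration 4: no further components; recursion stops.
SUM(total) = 1 + 5 + 1 + 4 + 15 + 4 + 5 + 15 = 50.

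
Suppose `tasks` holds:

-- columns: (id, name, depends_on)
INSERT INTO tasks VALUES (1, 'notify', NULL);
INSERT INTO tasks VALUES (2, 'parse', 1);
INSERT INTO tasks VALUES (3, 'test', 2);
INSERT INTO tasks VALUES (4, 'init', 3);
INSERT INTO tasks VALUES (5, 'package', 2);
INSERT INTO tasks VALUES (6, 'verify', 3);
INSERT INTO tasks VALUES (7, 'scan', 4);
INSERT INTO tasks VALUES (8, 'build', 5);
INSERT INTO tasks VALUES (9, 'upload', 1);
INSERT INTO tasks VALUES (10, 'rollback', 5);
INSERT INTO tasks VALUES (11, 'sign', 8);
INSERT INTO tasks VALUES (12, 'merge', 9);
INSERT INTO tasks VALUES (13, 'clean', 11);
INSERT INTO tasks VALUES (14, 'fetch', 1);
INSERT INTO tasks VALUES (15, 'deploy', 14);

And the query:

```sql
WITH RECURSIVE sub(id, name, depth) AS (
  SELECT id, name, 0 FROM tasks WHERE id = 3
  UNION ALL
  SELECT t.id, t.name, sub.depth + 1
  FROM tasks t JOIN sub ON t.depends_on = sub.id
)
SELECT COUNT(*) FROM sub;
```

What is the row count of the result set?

4

Base: id=3 (test) at depth 0.
Iteration 1: rows with depends_on in {3} -> init (id 4, depth 1), verify (id 6, depth 1).
Iteration 2: rows with depends_on in {4,6} -> scan (id 7, depth 2).
Iteration 3: no rows with depends_on in {7}; recursion stops.
Total rows emitted: 4.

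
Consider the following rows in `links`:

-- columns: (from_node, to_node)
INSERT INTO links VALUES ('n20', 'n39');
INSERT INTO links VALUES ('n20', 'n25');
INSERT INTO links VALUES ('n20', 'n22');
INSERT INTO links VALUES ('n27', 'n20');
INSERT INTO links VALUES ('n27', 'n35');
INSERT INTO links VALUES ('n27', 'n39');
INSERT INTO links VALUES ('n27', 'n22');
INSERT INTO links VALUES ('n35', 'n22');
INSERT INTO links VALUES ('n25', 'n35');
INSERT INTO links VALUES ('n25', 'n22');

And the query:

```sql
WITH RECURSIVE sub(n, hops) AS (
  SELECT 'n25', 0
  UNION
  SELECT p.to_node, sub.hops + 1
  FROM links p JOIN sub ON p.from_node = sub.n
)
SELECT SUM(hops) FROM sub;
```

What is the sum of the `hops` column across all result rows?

4

Base: (n25, hops=0).
Iteration 1: edges from {n25} -> (n22, hops=1), (n35, hops=1).
Iteration 2: edges from {n22,n35} -> (n22, hops=2).
Iteration 3: no outgoing edges from {n22}; recursion stops.
SUM(hops) = 0 + 1 + 1 + 2 = 4.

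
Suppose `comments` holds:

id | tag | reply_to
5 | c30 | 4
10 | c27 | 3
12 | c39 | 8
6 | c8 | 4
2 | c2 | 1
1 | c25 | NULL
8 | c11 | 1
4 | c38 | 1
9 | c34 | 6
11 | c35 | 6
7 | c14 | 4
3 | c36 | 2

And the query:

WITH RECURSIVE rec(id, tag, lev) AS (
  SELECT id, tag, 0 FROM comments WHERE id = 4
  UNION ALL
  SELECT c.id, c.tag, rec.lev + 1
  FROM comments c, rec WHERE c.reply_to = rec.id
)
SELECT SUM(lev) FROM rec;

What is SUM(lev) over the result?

7

Base: id=4 (c38) at lev 0.
Iteration 1: rows with reply_to in {4} -> c30 (id 5, lev 1), c8 (id 6, lev 1), c14 (id 7, lev 1).
Iteration 2: rows with reply_to in {5,6,7} -> c34 (id 9, lev 2), c35 (id 11, lev 2).
Iteration 3: no rows with reply_to in {9,11}; recursion stops.
SUM(lev) = 0 + 1 + 1 + 1 + 2 + 2 = 7.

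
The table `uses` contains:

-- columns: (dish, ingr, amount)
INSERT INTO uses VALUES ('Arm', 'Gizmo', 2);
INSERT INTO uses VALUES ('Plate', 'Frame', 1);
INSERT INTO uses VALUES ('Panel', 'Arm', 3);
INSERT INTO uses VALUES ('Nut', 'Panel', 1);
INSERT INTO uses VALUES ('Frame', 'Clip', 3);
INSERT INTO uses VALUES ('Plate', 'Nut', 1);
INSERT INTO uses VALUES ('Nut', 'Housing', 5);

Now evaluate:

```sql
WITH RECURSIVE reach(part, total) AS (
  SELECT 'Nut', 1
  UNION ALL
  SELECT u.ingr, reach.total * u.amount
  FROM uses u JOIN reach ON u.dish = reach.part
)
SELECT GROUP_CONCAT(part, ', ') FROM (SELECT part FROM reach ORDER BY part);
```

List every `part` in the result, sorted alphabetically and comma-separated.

Base: (Nut, total=1).
Iteration 1: components of {Nut} -> Housing = 1*5 = 5, Panel = 1*1 = 1.
Iteration 2: components of {Housing,Panel} -> Arm = 1*3 = 3.
Iteration 3: components of {Arm} -> Gizmo = 3*2 = 6.
Iteration 4: no further components; recursion stops.

Arm, Gizmo, Housing, Nut, Panel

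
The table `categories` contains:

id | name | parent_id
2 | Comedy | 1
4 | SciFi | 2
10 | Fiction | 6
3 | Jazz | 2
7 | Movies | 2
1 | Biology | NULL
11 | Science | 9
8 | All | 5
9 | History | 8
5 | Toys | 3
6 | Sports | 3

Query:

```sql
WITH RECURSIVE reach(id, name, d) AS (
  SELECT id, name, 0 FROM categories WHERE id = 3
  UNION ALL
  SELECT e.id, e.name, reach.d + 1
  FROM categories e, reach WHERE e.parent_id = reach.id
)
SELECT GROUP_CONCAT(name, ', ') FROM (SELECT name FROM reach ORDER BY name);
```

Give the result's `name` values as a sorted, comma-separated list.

All, Fiction, History, Jazz, Science, Sports, Toys

Base: id=3 (Jazz) at d 0.
Iteration 1: rows with parent_id in {3} -> Toys (id 5, d 1), Sports (id 6, d 1).
Iteration 2: rows with parent_id in {5,6} -> All (id 8, d 2), Fiction (id 10, d 2).
Iteration 3: rows with parent_id in {8,10} -> History (id 9, d 3).
Iteration 4: rows with parent_id in {9} -> Science (id 11, d 4).
Iteration 5: no rows with parent_id in {11}; recursion stops.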